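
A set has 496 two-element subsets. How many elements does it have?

n(n−1)/2 = 496 ⇒ n(n−1) = 992. Since 32·31 = 992, n = 32.

32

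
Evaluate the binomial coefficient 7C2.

21

C(7,2) = (7·6) / 2! = 42 / 2 = 21.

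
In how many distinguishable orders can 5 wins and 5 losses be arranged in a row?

Choose positions for the wins: C(10,5) = 252.

252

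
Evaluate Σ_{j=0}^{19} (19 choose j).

524288

The entries of row 19 sum to 2^19 = 524288.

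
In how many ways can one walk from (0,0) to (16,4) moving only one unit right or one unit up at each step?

4845

Each path is a sequence of 20 steps with 16 rights: C(20,16) = 4845.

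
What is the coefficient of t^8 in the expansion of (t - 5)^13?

-4021875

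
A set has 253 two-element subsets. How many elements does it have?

n(n−1)/2 = 253 ⇒ n(n−1) = 506. Since 23·22 = 506, n = 23.

23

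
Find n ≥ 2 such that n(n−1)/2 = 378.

28

n(n−1)/2 = 378 ⇒ n(n−1) = 756. Since 28·27 = 756, n = 28.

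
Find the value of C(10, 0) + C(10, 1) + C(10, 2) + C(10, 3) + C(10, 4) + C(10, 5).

1 + 10 + 45 + 120 + 210 + 252 = 638.

638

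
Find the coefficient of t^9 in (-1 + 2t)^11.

The general term is C(11,j)·(-1)^j·(2t)^(11-j); the t^9 term has j = 2.
C(11,2) = 55.
Coefficient = C(11,2) · 2^9 = 55 · 512 = 28160.

28160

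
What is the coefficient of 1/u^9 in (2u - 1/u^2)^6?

General term: C(6,j)·(2u)^j·(-1/u^2)^(6-j), with u-exponent 1j − 2(6−j) = 3j − 12.
Set 3j − 12 = -9: j = 1.
C(6,1) = 6; 2^1 = 2; (-1)^5 = -1.
Coefficient = 6 · 2 · (-1) = -12.

-12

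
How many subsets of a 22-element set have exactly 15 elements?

170544

Choose the 15 positions: C(22,15) = 170544.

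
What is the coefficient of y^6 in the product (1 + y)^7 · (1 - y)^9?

Coefficient of y^6 = Σ_{j} C(7,j)·1^j·C(9,6-j)·(-1)^(6-j) for j from 0 to 6.
= 84 + (-882) + 2646 + (-2940) + 1260 + (-189) + 7 = -14.

-14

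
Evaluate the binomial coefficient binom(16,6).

8008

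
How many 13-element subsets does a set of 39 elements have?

8122425444

C(39,13) = (39·38·37·36·35·34·33·32·31·30·29·28·27) / 13! = 50578512186237235200 / 6227020800 = 8122425444.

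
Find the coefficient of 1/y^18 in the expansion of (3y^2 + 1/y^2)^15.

12285

General term: C(15,j)·(3y^2)^j·(1/y^2)^(15-j), with y-exponent 2j − 2(15−j) = 4j − 30.
Set 4j − 30 = -18: j = 3.
C(15,3) = 455; 3^3 = 27; 1^12 = 1.
Coefficient = 455 · 27 · 1 = 12285.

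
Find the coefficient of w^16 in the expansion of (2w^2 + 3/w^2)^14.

20127744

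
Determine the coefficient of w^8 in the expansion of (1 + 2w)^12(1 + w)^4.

Coefficient of w^8 = Σ_{j} C(12,j)·2^j·C(4,8-j)·1^(8-j) for j from 4 to 8.
= 7920 + 101376 + 354816 + 405504 + 126720 = 996336.

996336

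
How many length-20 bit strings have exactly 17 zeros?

Choose the 17 positions: C(20,17) = 1140.

1140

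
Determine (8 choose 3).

56

C(8,3) = (8·7·6) / 3! = 336 / 6 = 56.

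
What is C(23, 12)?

1352078

C(23,12) = C(23,11) by symmetry.
C(23,11) = (23·22·21·20·19·18·17·16·15·14·13) / 11! = 53970627110400 / 39916800 = 1352078.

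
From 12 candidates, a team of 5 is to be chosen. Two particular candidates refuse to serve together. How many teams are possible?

All 5-subsets: C(12,5) = 792. Those containing both fixed elements: C(10,3) = 120.
792 − 120 = 672.

672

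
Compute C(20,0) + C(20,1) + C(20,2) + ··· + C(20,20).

The entries of row 20 sum to 2^20 = 1048576.

1048576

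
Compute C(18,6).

18564

C(18,6) = (18·17·16·15·14·13) / 6! = 13366080 / 720 = 18564.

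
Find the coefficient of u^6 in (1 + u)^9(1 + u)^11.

(1 + u)^9(1 + u)^11 = (1 + u)^20, so the coefficient of u^6 is C(20,6)·1^6 = 38760·1 = 38760.

38760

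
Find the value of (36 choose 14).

3796297200

C(36,14) = (36·35·34·33·32·31·30·29·28·27·26·25·24·23) / 14! = 330954702783344640000 / 87178291200 = 3796297200.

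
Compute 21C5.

20349

C(21,5) = (21·20·19·18·17) / 5! = 2441880 / 120 = 20349.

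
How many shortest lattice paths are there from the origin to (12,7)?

50388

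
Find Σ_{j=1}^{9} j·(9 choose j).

Since j·C(9,j) = 9·C(8,j−1), the sum is 9·2^8 = 9·256 = 2304.

2304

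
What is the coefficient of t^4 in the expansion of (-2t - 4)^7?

The general term is C(7,j)·(-2t)^j·(-4)^(7-j); the t^4 term has j = 4.
C(7,4) = 35.
Coefficient = C(7,4) · (-2)^4 · (-4)^3 = 35 · 16 · (-64) = -35840.

-35840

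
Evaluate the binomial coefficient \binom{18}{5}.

8568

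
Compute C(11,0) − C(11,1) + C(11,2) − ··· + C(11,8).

45

The partial alternating sum Σ_{k=0}^{8} (−1)^k C(11,k) = (−1)^8 C(10,8) = 45.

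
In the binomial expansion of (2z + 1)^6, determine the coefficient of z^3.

160

The general term is C(6,j)·(2z)^j·(1)^(6-j); the z^3 term has j = 3.
C(6,3) = 20.
Coefficient = C(6,3) · 2^3 = 20 · 8 = 160.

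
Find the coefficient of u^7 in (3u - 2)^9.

314928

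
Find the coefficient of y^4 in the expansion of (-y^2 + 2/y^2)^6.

General term: C(6,j)·(-y^2)^j·(2/y^2)^(6-j), with y-exponent 2j − 2(6−j) = 4j − 12.
Set 4j − 12 = 4: j = 4.
C(6,4) = 15; (-1)^4 = 1; 2^2 = 4.
Coefficient = 15 · 1 · 4 = 60.

60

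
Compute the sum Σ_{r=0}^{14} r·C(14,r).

114688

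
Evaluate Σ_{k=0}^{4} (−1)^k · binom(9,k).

70

The partial alternating sum Σ_{k=0}^{4} (−1)^k C(9,k) = (−1)^4 C(8,4) = 70.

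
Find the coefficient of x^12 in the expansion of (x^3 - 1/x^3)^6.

General term: C(6,j)·(x^3)^j·(-1/x^3)^(6-j), with x-exponent 3j − 3(6−j) = 6j − 18.
Set 6j − 18 = 12: j = 5.
C(6,5) = 6; 1^5 = 1; (-1)^1 = -1.
Coefficient = 6 · 1 · (-1) = -6.

-6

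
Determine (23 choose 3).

1771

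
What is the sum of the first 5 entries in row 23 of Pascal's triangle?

10903

1 + 23 + 253 + 1771 + 8855 = 10903.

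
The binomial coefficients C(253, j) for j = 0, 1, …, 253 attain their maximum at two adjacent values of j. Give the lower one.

For odd n = 253, C(253,j) peaks at j = (n−1)/2 and (n+1)/2; the lower is 126.

126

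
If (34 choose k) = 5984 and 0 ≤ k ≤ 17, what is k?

3

C(34,k) increases on 0 ≤ k ≤ 17. C(34,2) = 561 and C(34,3) = 5984, so k = 3.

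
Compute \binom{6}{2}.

15

C(6,2) = (6·5) / 2! = 30 / 2 = 15.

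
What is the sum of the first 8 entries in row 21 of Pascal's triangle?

1 + 21 + 210 + 1330 + 5985 + 20349 + 54264 + 116280 = 198440.

198440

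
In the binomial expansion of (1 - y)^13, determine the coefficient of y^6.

The general term is C(13,j)·(1)^j·(-y)^(13-j); the y^6 term has j = 7.
C(13,7) = 1716.
Coefficient = C(13,7) = 1716.

1716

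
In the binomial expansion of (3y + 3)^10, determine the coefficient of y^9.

The general term is C(10,j)·(3y)^j·(3)^(10-j); the y^9 term has j = 9.
C(10,9) = 10.
Coefficient = C(10,9) · 3^9 · 3^1 = 10 · 19683 · 3 = 590490.

590490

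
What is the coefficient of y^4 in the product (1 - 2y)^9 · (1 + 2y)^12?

144

Coefficient of y^4 = Σ_{j} C(9,j)·(-2)^j·C(12,4-j)·2^(4-j) for j from 0 to 4.
= 7920 + (-31680) + 38016 + (-16128) + 2016 = 144.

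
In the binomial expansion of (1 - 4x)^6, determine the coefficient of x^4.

The general term is C(6,j)·(1)^j·(-4x)^(6-j); the x^4 term has j = 2.
C(6,2) = 15.
Coefficient = C(6,2) · (-4)^4 = 15 · 256 = 3840.

3840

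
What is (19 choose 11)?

75582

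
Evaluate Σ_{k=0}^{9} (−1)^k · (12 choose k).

-55

The partial alternating sum Σ_{k=0}^{9} (−1)^k C(12,k) = (−1)^9 C(11,9) = -55.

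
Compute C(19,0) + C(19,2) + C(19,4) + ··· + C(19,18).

Half of (1+1)^19 + (1−1)^19 gives the even-index sum: 2^18 = 262144.

262144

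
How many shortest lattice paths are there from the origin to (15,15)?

155117520

Each path is a sequence of 30 steps with 15 rights: C(30,15) = 155117520.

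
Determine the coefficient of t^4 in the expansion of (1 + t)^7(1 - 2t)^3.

21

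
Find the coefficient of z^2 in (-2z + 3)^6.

The general term is C(6,j)·(-2z)^j·(3)^(6-j); the z^2 term has j = 2.
C(6,2) = 15.
Coefficient = C(6,2) · (-2)^2 · 3^4 = 15 · 4 · 81 = 4860.

4860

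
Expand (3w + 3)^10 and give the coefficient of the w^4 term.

12400290

The general term is C(10,j)·(3w)^j·(3)^(10-j); the w^4 term has j = 4.
C(10,4) = 210.
Coefficient = C(10,4) · 3^4 · 3^6 = 210 · 81 · 729 = 12400290.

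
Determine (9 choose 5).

126

C(9,5) = C(9,4) by symmetry.
C(9,4) = (9·8·7·6) / 4! = 3024 / 24 = 126.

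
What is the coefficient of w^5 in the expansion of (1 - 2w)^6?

-192

The general term is C(6,j)·(1)^j·(-2w)^(6-j); the w^5 term has j = 1.
C(6,1) = 6.
Coefficient = C(6,1) · (-2)^5 = 6 · (-32) = -192.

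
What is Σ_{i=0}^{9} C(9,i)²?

48620

Σ C(9,i)² is the coefficient of x^9 in (1+x)^9(1+x)^9 = (1+x)^18, i.e. C(18,9) = 48620.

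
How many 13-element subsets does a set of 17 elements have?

2380

C(17,13) = C(17,4) by symmetry.
C(17,4) = (17·16·15·14) / 4! = 57120 / 24 = 2380.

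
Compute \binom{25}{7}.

480700

C(25,7) = (25·24·23·22·21·20·19) / 7! = 2422728000 / 5040 = 480700.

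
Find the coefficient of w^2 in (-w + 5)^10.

The general term is C(10,j)·(-w)^j·(5)^(10-j); the w^2 term has j = 2.
C(10,2) = 45.
Coefficient = C(10,2) · 5^8 = 45 · 390625 = 17578125.

17578125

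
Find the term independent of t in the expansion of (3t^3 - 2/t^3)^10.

-1959552

General term: C(10,j)·(3t^3)^j·(-2/t^3)^(10-j), with t-exponent 3j − 3(10−j) = 6j − 30.
Set 6j − 30 = 0: j = 5.
C(10,5) = 252; 3^5 = 243; (-2)^5 = -32.
Coefficient = 252 · 243 · (-32) = -1959552.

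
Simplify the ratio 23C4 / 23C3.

C(n,k+1)/C(n,k) = (n−k)/(k+1) = (23−3)/(3+1) = 20/4 = 5.

5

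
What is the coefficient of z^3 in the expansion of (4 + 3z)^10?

53084160

The general term is C(10,j)·(4)^j·(3z)^(10-j); the z^3 term has j = 7.
C(10,7) = 120.
Coefficient = C(10,7) · 4^7 · 3^3 = 120 · 16384 · 27 = 53084160.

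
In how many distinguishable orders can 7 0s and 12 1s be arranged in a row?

50388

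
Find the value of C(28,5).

98280

C(28,5) = (28·27·26·25·24) / 5! = 11793600 / 120 = 98280.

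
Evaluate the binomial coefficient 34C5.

C(34,5) = (34·33·32·31·30) / 5! = 33390720 / 120 = 278256.

278256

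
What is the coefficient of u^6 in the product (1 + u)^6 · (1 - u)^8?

-5

Coefficient of u^6 = Σ_{j} C(6,j)·1^j·C(8,6-j)·(-1)^(6-j) for j from 0 to 6.
= 28 + (-336) + 1050 + (-1120) + 420 + (-48) + 1 = -5.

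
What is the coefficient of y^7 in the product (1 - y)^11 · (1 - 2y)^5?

-64790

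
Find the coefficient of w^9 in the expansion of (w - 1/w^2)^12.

-12

General term: C(12,j)·(w)^j·(-1/w^2)^(12-j), with w-exponent 1j − 2(12−j) = 3j − 24.
Set 3j − 24 = 9: j = 11.
C(12,11) = 12; 1^11 = 1; (-1)^1 = -1.
Coefficient = 12 · 1 · (-1) = -12.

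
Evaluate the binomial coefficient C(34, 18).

2203961430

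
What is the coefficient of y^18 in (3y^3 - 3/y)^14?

General term: C(14,j)·(3y^3)^j·(-3/y)^(14-j), with y-exponent 3j − 1(14−j) = 4j − 14.
Set 4j − 14 = 18: j = 8.
C(14,8) = 3003; 3^8 = 6561; (-3)^6 = 729.
Coefficient = 3003 · 6561 · 729 = 14363255907.

14363255907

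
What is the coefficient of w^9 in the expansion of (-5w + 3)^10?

-58593750

The general term is C(10,j)·(-5w)^j·(3)^(10-j); the w^9 term has j = 9.
C(10,9) = 10.
Coefficient = C(10,9) · (-5)^9 · 3^1 = 10 · (-1953125) · 3 = -58593750.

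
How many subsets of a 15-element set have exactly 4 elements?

1365

Choose the 4 positions: C(15,4) = 1365.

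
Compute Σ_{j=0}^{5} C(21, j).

1 + 21 + 210 + 1330 + 5985 + 20349 = 27896.

27896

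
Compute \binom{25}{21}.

C(25,21) = C(25,4) by symmetry.
C(25,4) = (25·24·23·22) / 4! = 303600 / 24 = 12650.

12650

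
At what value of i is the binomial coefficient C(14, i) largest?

C(14,i) is maximized at i = 14/2 = 7.

7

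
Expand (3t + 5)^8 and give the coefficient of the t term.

The general term is C(8,j)·(3t)^j·(5)^(8-j); the t^1 term has j = 1.
C(8,1) = 8.
Coefficient = C(8,1) · 3^1 · 5^7 = 8 · 3 · 78125 = 1875000.

1875000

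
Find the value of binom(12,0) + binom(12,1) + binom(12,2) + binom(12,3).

1 + 12 + 66 + 220 = 299.

299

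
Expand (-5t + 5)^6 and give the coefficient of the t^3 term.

-312500

The general term is C(6,j)·(-5t)^j·(5)^(6-j); the t^3 term has j = 3.
C(6,3) = 20.
Coefficient = C(6,3) · (-5)^3 · 5^3 = 20 · (-125) · 125 = -312500.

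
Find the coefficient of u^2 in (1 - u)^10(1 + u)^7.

-4

Coefficient of u^2 = Σ_{j} C(10,j)·(-1)^j·C(7,2-j)·1^(2-j) for j from 0 to 2.
= 21 + (-70) + 45 = -4.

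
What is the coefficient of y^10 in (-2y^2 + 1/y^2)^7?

General term: C(7,j)·(-2y^2)^j·(1/y^2)^(7-j), with y-exponent 2j − 2(7−j) = 4j − 14.
Set 4j − 14 = 10: j = 6.
C(7,6) = 7; (-2)^6 = 64; 1^1 = 1.
Coefficient = 7 · 64 · 1 = 448.

448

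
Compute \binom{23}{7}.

245157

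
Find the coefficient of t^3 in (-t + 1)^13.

The general term is C(13,j)·(-t)^j·(1)^(13-j); the t^3 term has j = 3.
C(13,3) = 286.
Coefficient = C(13,3) · (-1)^3 = 286 · (-1) = -286.

-286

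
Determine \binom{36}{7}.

8347680

C(36,7) = (36·35·34·33·32·31·30) / 7! = 42072307200 / 5040 = 8347680.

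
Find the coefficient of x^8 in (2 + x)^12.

7920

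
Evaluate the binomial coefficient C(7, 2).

C(7,2) = (7·6) / 2! = 42 / 2 = 21.

21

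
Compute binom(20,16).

4845

C(20,16) = C(20,4) by symmetry.
C(20,4) = (20·19·18·17) / 4! = 116280 / 24 = 4845.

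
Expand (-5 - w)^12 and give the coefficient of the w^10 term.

The general term is C(12,j)·(-5)^j·(-w)^(12-j); the w^10 term has j = 2.
C(12,2) = 66.
Coefficient = C(12,2) · (-5)^2 = 66 · 25 = 1650.

1650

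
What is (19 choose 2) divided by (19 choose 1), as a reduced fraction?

C(n,k+1)/C(n,k) = (n−k)/(k+1) = (19−1)/(1+1) = 18/2 = 9.

9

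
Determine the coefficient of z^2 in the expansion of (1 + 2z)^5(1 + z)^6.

Coefficient of z^2 = Σ_{j} C(5,j)·2^j·C(6,2-j)·1^(2-j) for j from 0 to 2.
= 15 + 60 + 40 = 115.

115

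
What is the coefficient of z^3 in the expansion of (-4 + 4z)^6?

The general term is C(6,j)·(-4)^j·(4z)^(6-j); the z^3 term has j = 3.
C(6,3) = 20.
Coefficient = C(6,3) · (-4)^3 · 4^3 = 20 · (-64) · 64 = -81920.

-81920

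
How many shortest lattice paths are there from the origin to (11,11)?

705432

Each path is a sequence of 22 steps with 11 rights: C(22,11) = 705432.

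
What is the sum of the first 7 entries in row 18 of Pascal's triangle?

1 + 18 + 153 + 816 + 3060 + 8568 + 18564 = 31180.

31180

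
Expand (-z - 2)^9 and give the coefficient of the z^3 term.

-5376

The general term is C(9,j)·(-z)^j·(-2)^(9-j); the z^3 term has j = 3.
C(9,3) = 84.
Coefficient = C(9,3) · (-1)^3 · (-2)^6 = 84 · (-1) · 64 = -5376.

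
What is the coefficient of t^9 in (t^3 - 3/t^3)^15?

3648645

General term: C(15,j)·(t^3)^j·(-3/t^3)^(15-j), with t-exponent 3j − 3(15−j) = 6j − 45.
Set 6j − 45 = 9: j = 9.
C(15,9) = 5005; 1^9 = 1; (-3)^6 = 729.
Coefficient = 5005 · 1 · 729 = 3648645.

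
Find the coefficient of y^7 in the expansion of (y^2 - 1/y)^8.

-56

General term: C(8,j)·(y^2)^j·(-1/y)^(8-j), with y-exponent 2j − 1(8−j) = 3j − 8.
Set 3j − 8 = 7: j = 5.
C(8,5) = 56; 1^5 = 1; (-1)^3 = -1.
Coefficient = 56 · 1 · (-1) = -56.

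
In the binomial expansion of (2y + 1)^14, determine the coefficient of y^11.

The general term is C(14,j)·(2y)^j·(1)^(14-j); the y^11 term has j = 11.
C(14,11) = 364.
Coefficient = C(14,11) · 2^11 = 364 · 2048 = 745472.

745472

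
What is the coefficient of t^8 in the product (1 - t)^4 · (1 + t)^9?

-9

Coefficient of t^8 = Σ_{j} C(4,j)·(-1)^j·C(9,8-j)·1^(8-j) for j from 0 to 4.
= 9 + (-144) + 504 + (-504) + 126 = -9.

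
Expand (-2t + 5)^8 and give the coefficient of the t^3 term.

-1400000

The general term is C(8,j)·(-2t)^j·(5)^(8-j); the t^3 term has j = 3.
C(8,3) = 56.
Coefficient = C(8,3) · (-2)^3 · 5^5 = 56 · (-8) · 3125 = -1400000.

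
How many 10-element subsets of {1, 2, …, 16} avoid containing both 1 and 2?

5005

All 10-subsets: C(16,10) = 8008. Those containing both fixed elements: C(14,8) = 3003.
8008 − 3003 = 5005.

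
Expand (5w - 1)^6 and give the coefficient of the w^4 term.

The general term is C(6,j)·(5w)^j·(-1)^(6-j); the w^4 term has j = 4.
C(6,4) = 15.
Coefficient = C(6,4) · 5^4 = 15 · 625 = 9375.

9375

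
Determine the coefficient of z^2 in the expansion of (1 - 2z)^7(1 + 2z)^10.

Coefficient of z^2 = Σ_{j} C(7,j)·(-2)^j·C(10,2-j)·2^(2-j) for j from 0 to 2.
= 180 + (-280) + 84 = -16.

-16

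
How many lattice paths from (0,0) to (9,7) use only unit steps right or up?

11440

Each path is a sequence of 16 steps with 9 rights: C(16,9) = 11440.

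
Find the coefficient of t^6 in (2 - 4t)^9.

2752512

The general term is C(9,j)·(2)^j·(-4t)^(9-j); the t^6 term has j = 3.
C(9,3) = 84.
Coefficient = C(9,3) · 2^3 · (-4)^6 = 84 · 8 · 4096 = 2752512.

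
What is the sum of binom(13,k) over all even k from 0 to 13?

Half of (1+1)^13 + (1−1)^13 gives the even-index sum: 2^12 = 4096.

4096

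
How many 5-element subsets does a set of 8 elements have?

56

C(8,5) = C(8,3) by symmetry.
C(8,3) = (8·7·6) / 3! = 336 / 6 = 56.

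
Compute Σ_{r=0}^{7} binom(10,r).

1 + 10 + 45 + 120 + 210 + 252 + 210 + 120 = 968.

968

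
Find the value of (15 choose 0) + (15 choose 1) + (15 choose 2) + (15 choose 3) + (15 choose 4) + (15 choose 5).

4944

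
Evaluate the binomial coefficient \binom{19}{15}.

C(19,15) = C(19,4) by symmetry.
C(19,4) = (19·18·17·16) / 4! = 93024 / 24 = 3876.

3876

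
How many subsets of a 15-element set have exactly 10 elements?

3003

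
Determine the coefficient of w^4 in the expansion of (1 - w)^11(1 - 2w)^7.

Coefficient of w^4 = Σ_{j} C(11,j)·(-1)^j·C(7,4-j)·(-2)^(4-j) for j from 0 to 4.
= 560 + 3080 + 4620 + 2310 + 330 = 10900.

10900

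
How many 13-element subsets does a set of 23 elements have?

C(23,13) = C(23,10) by symmetry.
C(23,10) = (23·22·21·20·19·18·17·16·15·14) / 10! = 4151586700800 / 3628800 = 1144066.

1144066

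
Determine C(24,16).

735471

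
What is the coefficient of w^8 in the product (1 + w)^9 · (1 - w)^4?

Coefficient of w^8 = Σ_{j} C(9,j)·1^j·C(4,8-j)·(-1)^(8-j) for j from 4 to 8.
= 126 + (-504) + 504 + (-144) + 9 = -9.

-9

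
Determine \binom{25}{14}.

4457400

C(25,14) = C(25,11) by symmetry.
C(25,11) = (25·24·23·22·21·20·19·18·17·16·15) / 11! = 177925144320000 / 39916800 = 4457400.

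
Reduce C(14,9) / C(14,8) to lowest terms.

C(n,k+1)/C(n,k) = (n−k)/(k+1) = (14−8)/(8+1) = 6/9 = 2/3.

2/3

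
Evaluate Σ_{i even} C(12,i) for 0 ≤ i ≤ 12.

Half of (1+1)^12 + (1−1)^12 gives the even-index sum: 2^11 = 2048.

2048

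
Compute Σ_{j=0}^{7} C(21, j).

198440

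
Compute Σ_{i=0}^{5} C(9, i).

382

1 + 9 + 36 + 84 + 126 + 126 = 382.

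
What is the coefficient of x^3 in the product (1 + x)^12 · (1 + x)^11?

1771

(1 + x)^12(1 + x)^11 = (1 + x)^23, so the coefficient of x^3 is C(23,3)·1^3 = 1771·1 = 1771.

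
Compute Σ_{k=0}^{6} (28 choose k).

499178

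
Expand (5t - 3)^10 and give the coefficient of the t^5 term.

The general term is C(10,j)·(5t)^j·(-3)^(10-j); the t^5 term has j = 5.
C(10,5) = 252.
Coefficient = C(10,5) · 5^5 · (-3)^5 = 252 · 3125 · (-243) = -191362500.

-191362500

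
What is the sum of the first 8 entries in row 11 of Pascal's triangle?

1816

1 + 11 + 55 + 165 + 330 + 462 + 462 + 330 = 1816.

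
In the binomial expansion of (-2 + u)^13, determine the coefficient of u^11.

The general term is C(13,j)·(-2)^j·(u)^(13-j); the u^11 term has j = 2.
C(13,2) = 78.
Coefficient = C(13,2) · (-2)^2 = 78 · 4 = 312.

312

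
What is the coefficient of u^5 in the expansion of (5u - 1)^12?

-2475000

The general term is C(12,j)·(5u)^j·(-1)^(12-j); the u^5 term has j = 5.
C(12,5) = 792.
Coefficient = C(12,5) · 5^5 · (-1)^7 = 792 · 3125 · (-1) = -2475000.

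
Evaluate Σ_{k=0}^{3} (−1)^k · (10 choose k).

The partial alternating sum Σ_{k=0}^{3} (−1)^k C(10,k) = (−1)^3 C(9,3) = -84.

-84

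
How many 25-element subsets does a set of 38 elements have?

5414950296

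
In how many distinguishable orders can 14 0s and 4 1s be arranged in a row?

Choose positions for the 0s: C(18,14) = 3060.

3060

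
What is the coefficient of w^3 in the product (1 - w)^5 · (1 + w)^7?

Coefficient of w^3 = Σ_{j} C(5,j)·(-1)^j·C(7,3-j)·1^(3-j) for j from 0 to 3.
= 35 + (-105) + 70 + (-10) = -10.

-10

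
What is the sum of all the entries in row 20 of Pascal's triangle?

1048576

Setting x = 1 in (1+x)^20 gives Σ C(20,r) = 2^20 = 1048576.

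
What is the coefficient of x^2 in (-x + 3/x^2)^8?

252

General term: C(8,j)·(-x)^j·(3/x^2)^(8-j), with x-exponent 1j − 2(8−j) = 3j − 16.
Set 3j − 16 = 2: j = 6.
C(8,6) = 28; (-1)^6 = 1; 3^2 = 9.
Coefficient = 28 · 1 · 9 = 252.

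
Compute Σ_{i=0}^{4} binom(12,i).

1 + 12 + 66 + 220 + 495 = 794.

794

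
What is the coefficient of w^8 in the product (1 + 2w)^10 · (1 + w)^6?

522900

Coefficient of w^8 = Σ_{j} C(10,j)·2^j·C(6,8-j)·1^(8-j) for j from 2 to 8.
= 180 + 5760 + 50400 + 161280 + 201600 + 92160 + 11520 = 522900.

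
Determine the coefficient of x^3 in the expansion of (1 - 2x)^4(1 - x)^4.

Coefficient of x^3 = Σ_{j} C(4,j)·(-2)^j·C(4,3-j)·(-1)^(3-j) for j from 0 to 3.
= (-4) + (-48) + (-96) + (-32) = -180.

-180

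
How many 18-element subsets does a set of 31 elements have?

206253075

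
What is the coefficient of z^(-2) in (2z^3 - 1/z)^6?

-12

General term: C(6,j)·(2z^3)^j·(-1/z)^(6-j), with z-exponent 3j − 1(6−j) = 4j − 6.
Set 4j − 6 = -2: j = 1.
C(6,1) = 6; 2^1 = 2; (-1)^5 = -1.
Coefficient = 6 · 2 · (-1) = -12.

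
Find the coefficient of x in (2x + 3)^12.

The general term is C(12,j)·(2x)^j·(3)^(12-j); the x^1 term has j = 1.
C(12,1) = 12.
Coefficient = C(12,1) · 2^1 · 3^11 = 12 · 2 · 177147 = 4251528.

4251528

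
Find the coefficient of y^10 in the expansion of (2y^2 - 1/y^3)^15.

General term: C(15,j)·(2y^2)^j·(-1/y^3)^(15-j), with y-exponent 2j − 3(15−j) = 5j − 45.
Set 5j − 45 = 10: j = 11.
C(15,11) = 1365; 2^11 = 2048; (-1)^4 = 1.
Coefficient = 1365 · 2048 · 1 = 2795520.

2795520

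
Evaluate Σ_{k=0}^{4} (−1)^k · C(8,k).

35

The partial alternating sum Σ_{k=0}^{4} (−1)^k C(8,k) = (−1)^4 C(7,4) = 35.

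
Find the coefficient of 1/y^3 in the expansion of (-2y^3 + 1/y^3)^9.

General term: C(9,j)·(-2y^3)^j·(1/y^3)^(9-j), with y-exponent 3j − 3(9−j) = 6j − 27.
Set 6j − 27 = -3: j = 4.
C(9,4) = 126; (-2)^4 = 16; 1^5 = 1.
Coefficient = 126 · 16 · 1 = 2016.

2016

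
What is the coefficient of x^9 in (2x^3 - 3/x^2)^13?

General term: C(13,j)·(2x^3)^j·(-3/x^2)^(13-j), with x-exponent 3j − 2(13−j) = 5j − 26.
Set 5j − 26 = 9: j = 7.
C(13,7) = 1716; 2^7 = 128; (-3)^6 = 729.
Coefficient = 1716 · 128 · 729 = 160123392.

160123392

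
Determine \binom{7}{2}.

C(7,2) = (7·6) / 2! = 42 / 2 = 21.

21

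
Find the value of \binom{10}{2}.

C(10,2) = (10·9) / 2! = 90 / 2 = 45.

45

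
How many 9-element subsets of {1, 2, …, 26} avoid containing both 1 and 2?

2778446

All 9-subsets: C(26,9) = 3124550. Those containing both fixed elements: C(24,7) = 346104.
3124550 − 346104 = 2778446.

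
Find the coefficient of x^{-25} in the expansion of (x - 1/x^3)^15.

General term: C(15,j)·(x)^j·(-1/x^3)^(15-j), with x-exponent 1j − 3(15−j) = 4j − 45.
Set 4j − 45 = -25: j = 5.
C(15,5) = 3003; 1^5 = 1; (-1)^10 = 1.
Coefficient = 3003 · 1 · 1 = 3003.

3003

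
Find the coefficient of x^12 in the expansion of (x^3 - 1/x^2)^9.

-84

General term: C(9,j)·(x^3)^j·(-1/x^2)^(9-j), with x-exponent 3j − 2(9−j) = 5j − 18.
Set 5j − 18 = 12: j = 6.
C(9,6) = 84; 1^6 = 1; (-1)^3 = -1.
Coefficient = 84 · 1 · (-1) = -84.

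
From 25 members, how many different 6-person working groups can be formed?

This is C(25,6) = 177100.

177100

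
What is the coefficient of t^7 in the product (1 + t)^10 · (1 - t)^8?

-112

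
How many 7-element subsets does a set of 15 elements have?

6435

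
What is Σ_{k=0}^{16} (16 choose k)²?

By Vandermonde's identity, Σ C(16,k)² = C(32,16) = 601080390.

601080390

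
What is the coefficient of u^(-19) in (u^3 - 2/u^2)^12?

General term: C(12,j)·(u^3)^j·(-2/u^2)^(12-j), with u-exponent 3j − 2(12−j) = 5j − 24.
Set 5j − 24 = -19: j = 1.
C(12,1) = 12; 1^1 = 1; (-2)^11 = -2048.
Coefficient = 12 · 1 · (-2048) = -24576.

-24576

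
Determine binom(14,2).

91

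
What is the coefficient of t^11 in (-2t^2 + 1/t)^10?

General term: C(10,j)·(-2t^2)^j·(1/t)^(10-j), with t-exponent 2j − 1(10−j) = 3j − 10.
Set 3j − 10 = 11: j = 7.
C(10,7) = 120; (-2)^7 = -128; 1^3 = 1.
Coefficient = 120 · (-128) · 1 = -15360.

-15360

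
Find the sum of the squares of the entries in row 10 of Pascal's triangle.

Σ C(10,r)² is the coefficient of x^10 in (1+x)^10(1+x)^10 = (1+x)^20, i.e. C(20,10) = 184756.

184756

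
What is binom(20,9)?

167960

C(20,9) = (20·19·18·17·16·15·14·13·12) / 9! = 60949324800 / 362880 = 167960.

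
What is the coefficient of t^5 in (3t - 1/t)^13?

14073345

General term: C(13,j)·(3t)^j·(-1/t)^(13-j), with t-exponent 1j − 1(13−j) = 2j − 13.
Set 2j − 13 = 5: j = 9.
C(13,9) = 715; 3^9 = 19683; (-1)^4 = 1.
Coefficient = 715 · 19683 · 1 = 14073345.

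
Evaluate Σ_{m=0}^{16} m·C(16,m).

524288

Differentiating (1+x)^16 and setting x=1: Σ m·C(16,m) = 16·2^15 = 524288.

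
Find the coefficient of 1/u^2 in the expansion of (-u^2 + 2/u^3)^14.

General term: C(14,j)·(-u^2)^j·(2/u^3)^(14-j), with u-exponent 2j − 3(14−j) = 5j − 42.
Set 5j − 42 = -2: j = 8.
C(14,8) = 3003; (-1)^8 = 1; 2^6 = 64.
Coefficient = 3003 · 1 · 64 = 192192.

192192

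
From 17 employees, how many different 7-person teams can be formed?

This is C(17,7) = 19448.

19448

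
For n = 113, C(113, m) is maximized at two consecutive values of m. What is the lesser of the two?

For odd n = 113, C(113,m) peaks at m = (n−1)/2 and (n+1)/2; the lesser is 56.

56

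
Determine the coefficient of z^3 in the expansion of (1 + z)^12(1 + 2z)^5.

1440

Coefficient of z^3 = Σ_{j} C(12,j)·1^j·C(5,3-j)·2^(3-j) for j from 0 to 3.
= 80 + 480 + 660 + 220 = 1440.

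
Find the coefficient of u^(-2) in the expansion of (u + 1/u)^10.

General term: C(10,j)·(u)^j·(1/u)^(10-j), with u-exponent 1j − 1(10−j) = 2j − 10.
Set 2j − 10 = -2: j = 4.
C(10,4) = 210; 1^4 = 1; 1^6 = 1.
Coefficient = 210 · 1 · 1 = 210.

210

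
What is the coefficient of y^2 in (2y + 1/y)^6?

240

General term: C(6,j)·(2y)^j·(1/y)^(6-j), with y-exponent 1j − 1(6−j) = 2j − 6.
Set 2j − 6 = 2: j = 4.
C(6,4) = 15; 2^4 = 16; 1^2 = 1.
Coefficient = 15 · 16 · 1 = 240.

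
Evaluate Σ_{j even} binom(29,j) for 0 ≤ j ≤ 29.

268435456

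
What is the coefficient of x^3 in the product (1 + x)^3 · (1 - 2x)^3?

11

Coefficient of x^3 = Σ_{j} C(3,j)·1^j·C(3,3-j)·(-2)^(3-j) for j from 0 to 3.
= (-8) + 36 + (-18) + 1 = 11.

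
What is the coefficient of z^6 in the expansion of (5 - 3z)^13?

97731562500

The general term is C(13,j)·(5)^j·(-3z)^(13-j); the z^6 term has j = 7.
C(13,7) = 1716.
Coefficient = C(13,7) · 5^7 · (-3)^6 = 1716 · 78125 · 729 = 97731562500.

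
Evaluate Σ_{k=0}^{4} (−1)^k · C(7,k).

The partial alternating sum Σ_{k=0}^{4} (−1)^k C(7,k) = (−1)^4 C(6,4) = 15.

15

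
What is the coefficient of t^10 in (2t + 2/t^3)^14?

229376

General term: C(14,j)·(2t)^j·(2/t^3)^(14-j), with t-exponent 1j − 3(14−j) = 4j − 42.
Set 4j − 42 = 10: j = 13.
C(14,13) = 14; 2^13 = 8192; 2^1 = 2.
Coefficient = 14 · 8192 · 2 = 229376.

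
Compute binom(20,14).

38760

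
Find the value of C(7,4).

C(7,4) = C(7,3) by symmetry.
C(7,3) = (7·6·5) / 3! = 210 / 6 = 35.

35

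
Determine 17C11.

12376

C(17,11) = C(17,6) by symmetry.
C(17,6) = (17·16·15·14·13·12) / 6! = 8910720 / 720 = 12376.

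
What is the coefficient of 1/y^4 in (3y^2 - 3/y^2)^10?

General term: C(10,j)·(3y^2)^j·(-3/y^2)^(10-j), with y-exponent 2j − 2(10−j) = 4j − 20.
Set 4j − 20 = -4: j = 4.
C(10,4) = 210; 3^4 = 81; (-3)^6 = 729.
Coefficient = 210 · 81 · 729 = 12400290.

12400290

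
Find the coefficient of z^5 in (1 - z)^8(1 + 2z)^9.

-140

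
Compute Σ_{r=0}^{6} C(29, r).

621616

1 + 29 + 406 + 3654 + 23751 + 118755 + 475020 = 621616.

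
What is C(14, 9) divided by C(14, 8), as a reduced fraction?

2/3

C(n,k+1)/C(n,k) = (n−k)/(k+1) = (14−8)/(8+1) = 6/9 = 2/3.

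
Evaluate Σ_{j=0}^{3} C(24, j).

1 + 24 + 276 + 2024 = 2325.

2325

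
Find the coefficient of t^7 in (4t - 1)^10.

-1966080

The general term is C(10,j)·(4t)^j·(-1)^(10-j); the t^7 term has j = 7.
C(10,7) = 120.
Coefficient = C(10,7) · 4^7 · (-1)^3 = 120 · 16384 · (-1) = -1966080.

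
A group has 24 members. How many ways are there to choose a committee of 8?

735471

This is C(24,8) = 735471.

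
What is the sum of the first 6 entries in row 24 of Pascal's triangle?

55455

1 + 24 + 276 + 2024 + 10626 + 42504 = 55455.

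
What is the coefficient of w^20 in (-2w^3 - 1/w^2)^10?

11520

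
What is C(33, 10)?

92561040

C(33,10) = (33·32·31·30·29·28·27·26·25·24) / 10! = 335885501952000 / 3628800 = 92561040.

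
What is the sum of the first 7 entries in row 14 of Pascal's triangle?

6476

1 + 14 + 91 + 364 + 1001 + 2002 + 3003 = 6476.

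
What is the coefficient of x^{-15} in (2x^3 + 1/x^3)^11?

1320

General term: C(11,j)·(2x^3)^j·(1/x^3)^(11-j), with x-exponent 3j − 3(11−j) = 6j − 33.
Set 6j − 33 = -15: j = 3.
C(11,3) = 165; 2^3 = 8; 1^8 = 1.
Coefficient = 165 · 8 · 1 = 1320.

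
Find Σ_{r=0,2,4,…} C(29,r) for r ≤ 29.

268435456

Half of (1+1)^29 + (1−1)^29 gives the even-index sum: 2^28 = 268435456.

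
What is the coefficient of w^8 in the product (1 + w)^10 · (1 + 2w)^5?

Coefficient of w^8 = Σ_{j} C(10,j)·1^j·C(5,8-j)·2^(8-j) for j from 3 to 8.
= 3840 + 16800 + 20160 + 8400 + 1200 + 45 = 50445.

50445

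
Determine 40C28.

5586853480

C(40,28) = C(40,12) by symmetry.
C(40,12) = (40·39·38·37·36·35·34·33·32·31·30·29) / 12! = 2676111755885568000 / 479001600 = 5586853480.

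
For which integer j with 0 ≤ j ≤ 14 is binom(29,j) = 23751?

4

C(29,j) increases on 0 ≤ j ≤ 14. C(29,3) = 3654 and C(29,4) = 23751, so j = 4.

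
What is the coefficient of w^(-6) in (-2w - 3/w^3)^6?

General term: C(6,j)·(-2w)^j·(-3/w^3)^(6-j), with w-exponent 1j − 3(6−j) = 4j − 18.
Set 4j − 18 = -6: j = 3.
C(6,3) = 20; (-2)^3 = -8; (-3)^3 = -27.
Coefficient = 20 · (-8) · (-27) = 4320.

4320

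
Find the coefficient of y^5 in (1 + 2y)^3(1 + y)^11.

Coefficient of y^5 = Σ_{j} C(3,j)·2^j·C(11,5-j)·1^(5-j) for j from 0 to 3.
= 462 + 1980 + 1980 + 440 = 4862.

4862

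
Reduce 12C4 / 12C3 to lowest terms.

C(n,k+1)/C(n,k) = (n−k)/(k+1) = (12−3)/(3+1) = 9/4.

9/4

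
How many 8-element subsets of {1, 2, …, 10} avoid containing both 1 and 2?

17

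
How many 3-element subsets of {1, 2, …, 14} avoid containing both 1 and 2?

352

All 3-subsets: C(14,3) = 364. Those containing both fixed elements: C(12,1) = 12.
364 − 12 = 352.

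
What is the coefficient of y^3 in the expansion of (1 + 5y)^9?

The general term is C(9,j)·(1)^j·(5y)^(9-j); the y^3 term has j = 6.
C(9,6) = 84.
Coefficient = C(9,6) · 5^3 = 84 · 125 = 10500.

10500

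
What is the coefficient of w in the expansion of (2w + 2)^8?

2048

The general term is C(8,j)·(2w)^j·(2)^(8-j); the w^1 term has j = 1.
C(8,1) = 8.
Coefficient = C(8,1) · 2^1 · 2^7 = 8 · 2 · 128 = 2048.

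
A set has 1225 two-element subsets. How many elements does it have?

50

n(n−1)/2 = 1225 ⇒ n(n−1) = 2450. Since 50·49 = 2450, n = 50.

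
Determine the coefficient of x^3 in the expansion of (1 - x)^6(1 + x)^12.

-16

Coefficient of x^3 = Σ_{j} C(6,j)·(-1)^j·C(12,3-j)·1^(3-j) for j from 0 to 3.
= 220 + (-396) + 180 + (-20) = -16.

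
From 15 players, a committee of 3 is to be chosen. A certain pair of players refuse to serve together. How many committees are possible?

442

All 3-subsets: C(15,3) = 455. Those containing both fixed elements: C(13,1) = 13.
455 − 13 = 442.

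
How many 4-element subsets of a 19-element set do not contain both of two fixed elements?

All 4-subsets: C(19,4) = 3876. Those containing both fixed elements: C(17,2) = 136.
3876 − 136 = 3740.

3740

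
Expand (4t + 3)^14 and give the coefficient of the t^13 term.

2818572288

The general term is C(14,j)·(4t)^j·(3)^(14-j); the t^13 term has j = 13.
C(14,13) = 14.
Coefficient = C(14,13) · 4^13 · 3^1 = 14 · 67108864 · 3 = 2818572288.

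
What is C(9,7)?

36

C(9,7) = C(9,2) by symmetry.
C(9,2) = (9·8) / 2! = 72 / 2 = 36.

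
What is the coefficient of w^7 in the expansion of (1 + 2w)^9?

4608

The general term is C(9,j)·(1)^j·(2w)^(9-j); the w^7 term has j = 2.
C(9,2) = 36.
Coefficient = C(9,2) · 2^7 = 36 · 128 = 4608.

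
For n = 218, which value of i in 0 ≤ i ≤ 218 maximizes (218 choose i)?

109

C(218,i) is maximized at i = 218/2 = 109.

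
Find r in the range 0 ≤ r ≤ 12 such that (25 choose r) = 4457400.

C(25,r) increases on 0 ≤ r ≤ 12. C(25,10) = 3268760 and C(25,11) = 4457400, so r = 11.

11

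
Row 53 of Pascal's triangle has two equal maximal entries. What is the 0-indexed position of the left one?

For odd n = 53, C(53,m) peaks at m = (n−1)/2 and (n+1)/2; the lower is 26.

26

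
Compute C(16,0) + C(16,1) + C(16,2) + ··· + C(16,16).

The entries of row 16 sum to 2^16 = 65536.

65536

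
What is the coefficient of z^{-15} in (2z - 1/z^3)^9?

General term: C(9,j)·(2z)^j·(-1/z^3)^(9-j), with z-exponent 1j − 3(9−j) = 4j − 27.
Set 4j − 27 = -15: j = 3.
C(9,3) = 84; 2^3 = 8; (-1)^6 = 1.
Coefficient = 84 · 8 · 1 = 672.

672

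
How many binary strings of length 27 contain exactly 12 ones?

17383860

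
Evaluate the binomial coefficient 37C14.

6107086800

C(37,14) = (37·36·35·34·33·32·31·30·29·28·27·26·25·24) / 14! = 532405391434076160000 / 87178291200 = 6107086800.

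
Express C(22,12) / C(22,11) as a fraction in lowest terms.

C(n,k+1)/C(n,k) = (n−k)/(k+1) = (22−11)/(11+1) = 11/12.

11/12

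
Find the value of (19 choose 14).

C(19,14) = C(19,5) by symmetry.
C(19,5) = (19·18·17·16·15) / 5! = 1395360 / 120 = 11628.

11628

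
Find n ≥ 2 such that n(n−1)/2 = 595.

35

n(n−1)/2 = 595 ⇒ n(n−1) = 1190. Since 35·34 = 1190, n = 35.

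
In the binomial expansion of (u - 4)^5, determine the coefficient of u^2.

-640

The general term is C(5,j)·(u)^j·(-4)^(5-j); the u^2 term has j = 2.
C(5,2) = 10.
Coefficient = C(5,2) · (-4)^3 = 10 · (-64) = -640.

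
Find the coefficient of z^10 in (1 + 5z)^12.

644531250

The general term is C(12,j)·(1)^j·(5z)^(12-j); the z^10 term has j = 2.
C(12,2) = 66.
Coefficient = C(12,2) · 5^10 = 66 · 9765625 = 644531250.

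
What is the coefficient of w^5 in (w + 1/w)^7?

7

General term: C(7,j)·(w)^j·(1/w)^(7-j), with w-exponent 1j − 1(7−j) = 2j − 7.
Set 2j − 7 = 5: j = 6.
C(7,6) = 7; 1^6 = 1; 1^1 = 1.
Coefficient = 7 · 1 · 1 = 7.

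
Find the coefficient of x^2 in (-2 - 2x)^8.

7168

The general term is C(8,j)·(-2)^j·(-2x)^(8-j); the x^2 term has j = 6.
C(8,6) = 28.
Coefficient = C(8,6) · (-2)^6 · (-2)^2 = 28 · 64 · 4 = 7168.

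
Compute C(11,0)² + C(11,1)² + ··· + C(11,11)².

By Vandermonde's identity, Σ C(11,j)² = C(22,11) = 705432.

705432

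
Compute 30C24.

593775

C(30,24) = C(30,6) by symmetry.
C(30,6) = (30·29·28·27·26·25) / 6! = 427518000 / 720 = 593775.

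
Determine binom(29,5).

C(29,5) = (29·28·27·26·25) / 5! = 14250600 / 120 = 118755.

118755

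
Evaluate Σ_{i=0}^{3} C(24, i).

2325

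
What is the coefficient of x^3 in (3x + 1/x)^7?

General term: C(7,j)·(3x)^j·(1/x)^(7-j), with x-exponent 1j − 1(7−j) = 2j − 7.
Set 2j − 7 = 3: j = 5.
C(7,5) = 21; 3^5 = 243; 1^2 = 1.
Coefficient = 21 · 243 · 1 = 5103.

5103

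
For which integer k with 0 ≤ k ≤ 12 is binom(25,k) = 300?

C(25,k) increases on 0 ≤ k ≤ 12. C(25,1) = 25 and C(25,2) = 300, so k = 2.

2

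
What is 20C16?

4845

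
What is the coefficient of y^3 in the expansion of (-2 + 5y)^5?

The general term is C(5,j)·(-2)^j·(5y)^(5-j); the y^3 term has j = 2.
C(5,2) = 10.
Coefficient = C(5,2) · (-2)^2 · 5^3 = 10 · 4 · 125 = 5000.

5000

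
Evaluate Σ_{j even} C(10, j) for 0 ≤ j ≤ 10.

512

Half of (1+1)^10 + (1−1)^10 gives the even-index sum: 2^9 = 512.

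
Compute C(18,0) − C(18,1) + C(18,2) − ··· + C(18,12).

The partial alternating sum Σ_{k=0}^{12} (−1)^k C(18,k) = (−1)^12 C(17,12) = 6188.

6188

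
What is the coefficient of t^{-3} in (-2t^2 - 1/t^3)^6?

160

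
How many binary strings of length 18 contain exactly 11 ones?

31824

Choose the 11 positions: C(18,11) = 31824.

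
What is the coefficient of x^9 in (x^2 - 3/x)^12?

General term: C(12,j)·(x^2)^j·(-3/x)^(12-j), with x-exponent 2j − 1(12−j) = 3j − 12.
Set 3j − 12 = 9: j = 7.
C(12,7) = 792; 1^7 = 1; (-3)^5 = -243.
Coefficient = 792 · 1 · (-243) = -192456.

-192456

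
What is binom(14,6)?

3003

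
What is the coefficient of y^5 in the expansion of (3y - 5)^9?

The general term is C(9,j)·(3y)^j·(-5)^(9-j); the y^5 term has j = 5.
C(9,5) = 126.
Coefficient = C(9,5) · 3^5 · (-5)^4 = 126 · 243 · 625 = 19136250.

19136250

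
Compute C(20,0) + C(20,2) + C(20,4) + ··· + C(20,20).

524288

Even-i terms of row 20 sum to 2^19 = 524288.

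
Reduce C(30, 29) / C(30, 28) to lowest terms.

C(n,k+1)/C(n,k) = (n−k)/(k+1) = (30−28)/(28+1) = 2/29.

2/29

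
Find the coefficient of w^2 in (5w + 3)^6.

30375

The general term is C(6,j)·(5w)^j·(3)^(6-j); the w^2 term has j = 2.
C(6,2) = 15.
Coefficient = C(6,2) · 5^2 · 3^4 = 15 · 25 · 81 = 30375.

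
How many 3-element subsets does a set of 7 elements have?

C(7,3) = (7·6·5) / 3! = 210 / 6 = 35.

35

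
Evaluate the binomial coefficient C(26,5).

65780

C(26,5) = (26·25·24·23·22) / 5! = 7893600 / 120 = 65780.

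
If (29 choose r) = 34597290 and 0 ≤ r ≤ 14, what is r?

11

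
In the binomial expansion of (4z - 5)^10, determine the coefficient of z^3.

The general term is C(10,j)·(4z)^j·(-5)^(10-j); the z^3 term has j = 3.
C(10,3) = 120.
Coefficient = C(10,3) · 4^3 · (-5)^7 = 120 · 64 · (-78125) = -600000000.

-600000000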